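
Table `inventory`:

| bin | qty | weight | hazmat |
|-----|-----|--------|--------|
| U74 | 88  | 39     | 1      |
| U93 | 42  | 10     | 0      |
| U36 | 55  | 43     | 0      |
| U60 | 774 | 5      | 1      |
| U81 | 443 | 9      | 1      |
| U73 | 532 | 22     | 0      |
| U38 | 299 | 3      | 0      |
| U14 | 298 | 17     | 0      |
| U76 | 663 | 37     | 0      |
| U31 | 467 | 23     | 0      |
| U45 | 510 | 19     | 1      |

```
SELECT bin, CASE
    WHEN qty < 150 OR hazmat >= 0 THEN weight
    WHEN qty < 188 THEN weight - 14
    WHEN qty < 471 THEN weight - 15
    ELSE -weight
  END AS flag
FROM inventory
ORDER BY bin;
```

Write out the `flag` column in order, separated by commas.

17, 23, 43, 3, 19, 5, 22, 39, 37, 9, 10

bin=U14: qty < 150 OR hazmat >= 0 → 17
bin=U31: qty < 150 OR hazmat >= 0 → 23
bin=U36: qty < 150 OR hazmat >= 0 → 43
bin=U38: qty < 150 OR hazmat >= 0 → 3
bin=U45: qty < 150 OR hazmat >= 0 → 19
bin=U60: qty < 150 OR hazmat >= 0 → 5
bin=U73: qty < 150 OR hazmat >= 0 → 22
bin=U74: qty < 150 OR hazmat >= 0 → 39
bin=U76: qty < 150 OR hazmat >= 0 → 37
bin=U81: qty < 150 OR hazmat >= 0 → 9
bin=U93: qty < 150 OR hazmat >= 0 → 10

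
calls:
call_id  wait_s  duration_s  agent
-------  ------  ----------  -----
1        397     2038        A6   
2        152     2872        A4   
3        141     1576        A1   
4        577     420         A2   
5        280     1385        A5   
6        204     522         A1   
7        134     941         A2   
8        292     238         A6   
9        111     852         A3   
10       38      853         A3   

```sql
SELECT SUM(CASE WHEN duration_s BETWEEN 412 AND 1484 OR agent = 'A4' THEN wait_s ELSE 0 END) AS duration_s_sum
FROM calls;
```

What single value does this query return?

call_id=1: ✗
call_id=2: ✓ → 152
call_id=3: ✗
call_id=4: ✓ → 577
call_id=5: ✓ → 280
call_id=6: ✓ → 204
call_id=7: ✓ → 134
call_id=8: ✗
call_id=9: ✓ → 111
call_id=10: ✓ → 38
duration_s_sum = 152 + 577 + 280 + 204 + 134 + 111 + 38 = 1496

1496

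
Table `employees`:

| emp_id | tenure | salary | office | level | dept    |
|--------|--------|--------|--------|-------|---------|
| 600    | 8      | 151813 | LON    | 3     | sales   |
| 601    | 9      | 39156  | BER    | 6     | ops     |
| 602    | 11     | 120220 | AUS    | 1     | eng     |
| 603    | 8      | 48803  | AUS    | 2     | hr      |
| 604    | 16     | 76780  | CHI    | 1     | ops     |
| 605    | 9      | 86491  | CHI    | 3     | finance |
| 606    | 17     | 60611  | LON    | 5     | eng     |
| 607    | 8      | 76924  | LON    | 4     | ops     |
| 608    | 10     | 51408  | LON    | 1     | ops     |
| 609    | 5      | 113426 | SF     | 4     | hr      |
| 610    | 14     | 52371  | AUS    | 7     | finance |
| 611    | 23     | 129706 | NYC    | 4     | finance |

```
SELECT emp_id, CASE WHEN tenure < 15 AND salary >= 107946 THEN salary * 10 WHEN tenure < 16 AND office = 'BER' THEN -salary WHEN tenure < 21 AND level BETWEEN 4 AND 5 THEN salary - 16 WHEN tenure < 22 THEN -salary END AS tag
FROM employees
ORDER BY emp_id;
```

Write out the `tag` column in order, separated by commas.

emp_id=600: tenure < 15 AND salary >= 107946 → 1518130
emp_id=601: tenure < 16 AND office = 'BER' → -39156
emp_id=602: tenure < 15 AND salary >= 107946 → 1202200
emp_id=603: tenure < 22 → -48803
emp_id=604: tenure < 22 → -76780
emp_id=605: tenure < 22 → -86491
emp_id=606: tenure < 21 AND level BETWEEN 4 AND 5 → 60595
emp_id=607: tenure < 21 AND level BETWEEN 4 AND 5 → 76908
emp_id=608: tenure < 22 → -51408
emp_id=609: tenure < 15 AND salary >= 107946 → 1134260
emp_id=610: tenure < 22 → -52371
emp_id=611: (no match → NULL) → NULL

1518130, -39156, 1202200, -48803, -76780, -86491, 60595, 76908, -51408, 1134260, -52371, NULL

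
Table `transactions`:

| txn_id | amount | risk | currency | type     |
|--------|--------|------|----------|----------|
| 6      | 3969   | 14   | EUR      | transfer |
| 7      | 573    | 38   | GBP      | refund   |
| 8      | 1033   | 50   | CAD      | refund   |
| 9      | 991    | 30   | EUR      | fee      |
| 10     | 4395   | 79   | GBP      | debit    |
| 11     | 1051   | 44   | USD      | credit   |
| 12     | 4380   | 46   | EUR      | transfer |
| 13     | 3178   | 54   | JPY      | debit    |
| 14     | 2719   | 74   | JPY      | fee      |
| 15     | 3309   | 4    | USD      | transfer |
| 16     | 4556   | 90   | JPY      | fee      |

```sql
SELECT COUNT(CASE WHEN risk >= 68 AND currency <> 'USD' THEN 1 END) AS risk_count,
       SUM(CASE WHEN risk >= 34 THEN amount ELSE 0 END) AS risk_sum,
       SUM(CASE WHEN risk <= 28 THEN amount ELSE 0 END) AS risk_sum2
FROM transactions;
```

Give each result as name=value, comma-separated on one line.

risk_count=3, risk_sum=21885, risk_sum2=7278

[risk_count: risk >= 68 AND currency <> 'USD']
txn_id=6: ✗
txn_id=7: ✗
txn_id=8: ✗
txn_id=9: ✗
txn_id=10: ✓ → 1
txn_id=11: ✗
txn_id=12: ✗
txn_id=13: ✗
txn_id=14: ✓ → 1
txn_id=15: ✗
txn_id=16: ✓ → 1
risk_count = COUNT(1, 1, 1) = 3
—
[risk_sum: risk >= 34]
txn_id=6: ✗
txn_id=7: ✓ → 573
txn_id=8: ✓ → 1033
txn_id=9: ✗
txn_id=10: ✓ → 4395
txn_id=11: ✓ → 1051
txn_id=12: ✓ → 4380
txn_id=13: ✓ → 3178
txn_id=14: ✓ → 2719
txn_id=15: ✗
txn_id=16: ✓ → 4556
risk_sum = 573 + 1033 + 4395 + 1051 + 4380 + 3178 + 2719 + 4556 = 21885
—
[risk_sum2: risk <= 28]
txn_id=6: ✓ → 3969
txn_id=7: ✗
txn_id=8: ✗
txn_id=9: ✗
txn_id=10: ✗
txn_id=11: ✗
txn_id=12: ✗
txn_id=13: ✗
txn_id=14: ✗
txn_id=15: ✓ → 3309
txn_id=16: ✗
risk_sum2 = 3969 + 3309 = 7278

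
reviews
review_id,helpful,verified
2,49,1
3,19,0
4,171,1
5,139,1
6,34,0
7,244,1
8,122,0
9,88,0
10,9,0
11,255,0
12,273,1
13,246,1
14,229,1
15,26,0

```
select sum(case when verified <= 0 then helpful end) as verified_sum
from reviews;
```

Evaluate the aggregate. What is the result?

review_id=2: ✗
review_id=3: ✓ → 19
review_id=4: ✗
review_id=5: ✗
review_id=6: ✓ → 34
review_id=7: ✗
review_id=8: ✓ → 122
review_id=9: ✓ → 88
review_id=10: ✓ → 9
review_id=11: ✓ → 255
review_id=12: ✗
review_id=13: ✗
review_id=14: ✗
review_id=15: ✓ → 26
verified_sum = 19 + 34 + 122 + 88 + 9 + 255 + 26 = 553

553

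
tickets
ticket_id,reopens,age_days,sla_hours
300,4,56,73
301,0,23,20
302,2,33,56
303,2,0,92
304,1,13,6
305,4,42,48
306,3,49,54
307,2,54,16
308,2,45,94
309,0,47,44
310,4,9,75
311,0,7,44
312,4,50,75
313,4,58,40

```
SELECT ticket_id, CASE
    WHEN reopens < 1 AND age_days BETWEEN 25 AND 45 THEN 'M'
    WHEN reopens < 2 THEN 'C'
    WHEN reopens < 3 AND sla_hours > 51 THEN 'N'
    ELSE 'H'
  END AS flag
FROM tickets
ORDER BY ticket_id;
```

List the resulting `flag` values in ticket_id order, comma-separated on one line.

H, C, N, N, C, H, H, H, N, C, H, C, H, H

ticket_id=300: ELSE → H
ticket_id=301: reopens < 2 → C
ticket_id=302: reopens < 3 AND sla_hours > 51 → N
ticket_id=303: reopens < 3 AND sla_hours > 51 → N
ticket_id=304: reopens < 2 → C
ticket_id=305: ELSE → H
ticket_id=306: ELSE → H
ticket_id=307: ELSE → H
ticket_id=308: reopens < 3 AND sla_hours > 51 → N
ticket_id=309: reopens < 2 → C
ticket_id=310: ELSE → H
ticket_id=311: reopens < 2 → C
ticket_id=312: ELSE → H
ticket_id=313: ELSE → H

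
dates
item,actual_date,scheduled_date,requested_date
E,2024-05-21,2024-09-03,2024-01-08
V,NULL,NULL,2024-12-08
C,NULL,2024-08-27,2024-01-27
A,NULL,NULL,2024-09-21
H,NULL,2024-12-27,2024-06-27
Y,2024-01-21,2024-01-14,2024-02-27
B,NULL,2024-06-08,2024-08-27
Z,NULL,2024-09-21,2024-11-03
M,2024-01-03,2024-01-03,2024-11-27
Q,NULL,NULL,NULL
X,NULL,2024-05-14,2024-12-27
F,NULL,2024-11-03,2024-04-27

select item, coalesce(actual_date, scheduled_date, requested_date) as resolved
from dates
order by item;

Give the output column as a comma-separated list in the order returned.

2024-09-21, 2024-06-08, 2024-08-27, 2024-05-21, 2024-11-03, 2024-12-27, 2024-01-03, NULL, 2024-12-08, 2024-05-14, 2024-01-21, 2024-09-21

item=A: actual_date=NULL, scheduled_date=NULL, requested_date=2024-09-21 → 2024-09-21
item=B: actual_date=NULL, scheduled_date=2024-06-08 → 2024-06-08
item=C: actual_date=NULL, scheduled_date=2024-08-27 → 2024-08-27
item=E: actual_date=2024-05-21 → 2024-05-21
item=F: actual_date=NULL, scheduled_date=2024-11-03 → 2024-11-03
item=H: actual_date=NULL, scheduled_date=2024-12-27 → 2024-12-27
item=M: actual_date=2024-01-03 → 2024-01-03
item=Q: actual_date=NULL, scheduled_date=NULL, requested_date=NULL (all NULL) → NULL
item=V: actual_date=NULL, scheduled_date=NULL, requested_date=2024-12-08 → 2024-12-08
item=X: actual_date=NULL, scheduled_date=2024-05-14 → 2024-05-14
item=Y: actual_date=2024-01-21 → 2024-01-21
item=Z: actual_date=NULL, scheduled_date=2024-09-21 → 2024-09-21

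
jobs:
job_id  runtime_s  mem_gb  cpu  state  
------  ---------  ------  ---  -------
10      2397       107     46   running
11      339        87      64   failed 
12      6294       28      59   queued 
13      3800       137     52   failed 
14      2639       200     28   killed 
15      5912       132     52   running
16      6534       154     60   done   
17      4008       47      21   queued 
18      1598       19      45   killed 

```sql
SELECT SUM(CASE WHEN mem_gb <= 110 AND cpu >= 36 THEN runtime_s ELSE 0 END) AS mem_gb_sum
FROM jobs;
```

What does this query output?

job_id=10: ✓ → 2397
job_id=11: ✓ → 339
job_id=12: ✓ → 6294
job_id=13: ✗
job_id=14: ✗
job_id=15: ✗
job_id=16: ✗
job_id=17: ✗
job_id=18: ✓ → 1598
mem_gb_sum = 2397 + 339 + 6294 + 1598 = 10628

10628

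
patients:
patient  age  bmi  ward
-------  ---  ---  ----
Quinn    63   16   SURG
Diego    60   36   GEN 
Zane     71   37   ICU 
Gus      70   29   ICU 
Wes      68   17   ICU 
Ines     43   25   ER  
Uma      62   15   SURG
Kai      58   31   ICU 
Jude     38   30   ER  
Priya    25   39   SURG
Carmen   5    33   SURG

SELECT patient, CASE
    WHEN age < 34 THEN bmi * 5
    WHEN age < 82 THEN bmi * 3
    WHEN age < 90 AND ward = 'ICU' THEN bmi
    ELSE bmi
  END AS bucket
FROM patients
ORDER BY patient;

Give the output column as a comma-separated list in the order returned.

165, 108, 87, 75, 90, 93, 195, 48, 45, 51, 111

patient=Carmen: age < 34 → 165
patient=Diego: age < 82 → 108
patient=Gus: age < 82 → 87
patient=Ines: age < 82 → 75
patient=Jude: age < 82 → 90
patient=Kai: age < 82 → 93
patient=Priya: age < 34 → 195
patient=Quinn: age < 82 → 48
patient=Uma: age < 82 → 45
patient=Wes: age < 82 → 51
patient=Zane: age < 82 → 111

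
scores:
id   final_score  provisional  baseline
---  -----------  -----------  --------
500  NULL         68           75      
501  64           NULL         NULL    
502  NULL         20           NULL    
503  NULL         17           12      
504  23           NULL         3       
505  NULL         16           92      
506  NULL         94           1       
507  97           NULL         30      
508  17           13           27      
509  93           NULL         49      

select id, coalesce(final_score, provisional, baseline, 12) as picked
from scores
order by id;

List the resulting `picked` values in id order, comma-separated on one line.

id=500: final_score=NULL, provisional=68 → 68
id=501: final_score=64 → 64
id=502: final_score=NULL, provisional=20 → 20
id=503: final_score=NULL, provisional=17 → 17
id=504: final_score=23 → 23
id=505: final_score=NULL, provisional=16 → 16
id=506: final_score=NULL, provisional=94 → 94
id=507: final_score=97 → 97
id=508: final_score=17 → 17
id=509: final_score=93 → 93

68, 64, 20, 17, 23, 16, 94, 97, 17, 93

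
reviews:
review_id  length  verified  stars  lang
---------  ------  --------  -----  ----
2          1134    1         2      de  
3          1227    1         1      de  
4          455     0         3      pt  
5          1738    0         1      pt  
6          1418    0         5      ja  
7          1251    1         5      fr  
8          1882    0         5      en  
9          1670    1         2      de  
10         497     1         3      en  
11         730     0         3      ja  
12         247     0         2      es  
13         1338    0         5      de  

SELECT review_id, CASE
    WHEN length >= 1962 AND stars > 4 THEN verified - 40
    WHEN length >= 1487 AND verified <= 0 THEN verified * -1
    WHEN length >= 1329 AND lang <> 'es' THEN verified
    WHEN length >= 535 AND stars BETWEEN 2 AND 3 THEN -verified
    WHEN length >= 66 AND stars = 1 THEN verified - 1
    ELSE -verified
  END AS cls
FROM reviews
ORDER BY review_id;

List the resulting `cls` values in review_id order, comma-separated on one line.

review_id=2: length >= 535 AND stars BETWEEN 2 AND 3 → -1
review_id=3: length >= 66 AND stars = 1 → 0
review_id=4: ELSE → 0
review_id=5: length >= 1487 AND verified <= 0 → 0
review_id=6: length >= 1329 AND lang <> 'es' → 0
review_id=7: ELSE → -1
review_id=8: length >= 1487 AND verified <= 0 → 0
review_id=9: length >= 1329 AND lang <> 'es' → 1
review_id=10: ELSE → -1
review_id=11: length >= 535 AND stars BETWEEN 2 AND 3 → 0
review_id=12: ELSE → 0
review_id=13: length >= 1329 AND lang <> 'es' → 0

-1, 0, 0, 0, 0, -1, 0, 1, -1, 0, 0, 0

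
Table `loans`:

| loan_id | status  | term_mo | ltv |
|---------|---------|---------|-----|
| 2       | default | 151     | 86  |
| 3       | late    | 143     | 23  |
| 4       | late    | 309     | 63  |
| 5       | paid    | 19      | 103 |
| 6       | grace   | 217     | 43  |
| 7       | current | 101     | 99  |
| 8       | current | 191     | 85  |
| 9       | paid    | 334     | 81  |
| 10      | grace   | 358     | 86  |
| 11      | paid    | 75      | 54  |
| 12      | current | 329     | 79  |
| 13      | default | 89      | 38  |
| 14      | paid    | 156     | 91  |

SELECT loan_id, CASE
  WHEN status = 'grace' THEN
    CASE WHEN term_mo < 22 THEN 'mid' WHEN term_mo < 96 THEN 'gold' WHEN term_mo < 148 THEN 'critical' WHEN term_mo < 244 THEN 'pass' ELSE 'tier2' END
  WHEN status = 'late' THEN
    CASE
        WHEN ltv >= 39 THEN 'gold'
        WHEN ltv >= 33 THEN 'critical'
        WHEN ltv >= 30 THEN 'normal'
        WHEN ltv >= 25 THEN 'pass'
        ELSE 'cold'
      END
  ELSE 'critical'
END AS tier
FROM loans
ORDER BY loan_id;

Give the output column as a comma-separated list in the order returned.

loan_id=2: status='default' → outer ELSE → critical
loan_id=3: status='late' → inner[ELSE] → cold
loan_id=4: status='late' → inner[ltv >= 39] → gold
loan_id=5: status='paid' → outer ELSE → critical
loan_id=6: status='grace' → inner[term_mo < 244] → pass
loan_id=7: status='current' → outer ELSE → critical
loan_id=8: status='current' → outer ELSE → critical
loan_id=9: status='paid' → outer ELSE → critical
loan_id=10: status='grace' → inner[ELSE] → tier2
loan_id=11: status='paid' → outer ELSE → critical
loan_id=12: status='current' → outer ELSE → critical
loan_id=13: status='default' → outer ELSE → critical
loan_id=14: status='paid' → outer ELSE → critical

critical, cold, gold, critical, pass, critical, critical, critical, tier2, critical, critical, critical, critical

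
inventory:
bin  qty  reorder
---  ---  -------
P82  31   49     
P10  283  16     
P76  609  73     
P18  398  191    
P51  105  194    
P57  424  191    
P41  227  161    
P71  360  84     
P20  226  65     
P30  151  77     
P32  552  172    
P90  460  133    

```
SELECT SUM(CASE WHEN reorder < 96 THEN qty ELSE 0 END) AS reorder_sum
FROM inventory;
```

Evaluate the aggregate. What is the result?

bin=P82: ✓ → 31
bin=P10: ✓ → 283
bin=P76: ✓ → 609
bin=P18: ✗
bin=P51: ✗
bin=P57: ✗
bin=P41: ✗
bin=P71: ✓ → 360
bin=P20: ✓ → 226
bin=P30: ✓ → 151
bin=P32: ✗
bin=P90: ✗
reorder_sum = 31 + 283 + 609 + 360 + 226 + 151 = 1660

1660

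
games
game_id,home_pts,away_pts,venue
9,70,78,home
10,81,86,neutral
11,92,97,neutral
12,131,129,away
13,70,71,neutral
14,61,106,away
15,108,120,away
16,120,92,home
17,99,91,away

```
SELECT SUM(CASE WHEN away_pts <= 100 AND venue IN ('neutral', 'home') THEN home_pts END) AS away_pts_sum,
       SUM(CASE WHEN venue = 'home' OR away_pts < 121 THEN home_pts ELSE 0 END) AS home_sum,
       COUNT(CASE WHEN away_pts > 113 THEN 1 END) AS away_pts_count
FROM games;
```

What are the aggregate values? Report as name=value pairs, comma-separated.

[away_pts_sum: away_pts <= 100 AND venue IN ('neutral', 'home')]
game_id=9: ✓ → 70
game_id=10: ✓ → 81
game_id=11: ✓ → 92
game_id=12: ✗
game_id=13: ✓ → 70
game_id=14: ✗
game_id=15: ✗
game_id=16: ✓ → 120
game_id=17: ✗
away_pts_sum = 70 + 81 + 92 + 70 + 120 = 433
—
[home_sum: venue = 'home' OR away_pts < 121]
game_id=9: ✓ → 70
game_id=10: ✓ → 81
game_id=11: ✓ → 92
game_id=12: ✗
game_id=13: ✓ → 70
game_id=14: ✓ → 61
game_id=15: ✓ → 108
game_id=16: ✓ → 120
game_id=17: ✓ → 99
home_sum = 70 + 81 + 92 + 70 + 61 + 108 + 120 + 99 = 701
—
[away_pts_count: away_pts > 113]
game_id=9: ✗
game_id=10: ✗
game_id=11: ✗
game_id=12: ✓ → 1
game_id=13: ✗
game_id=14: ✗
game_id=15: ✓ → 1
game_id=16: ✗
game_id=17: ✗
away_pts_count = COUNT(1, 1) = 2

away_pts_sum=433, home_sum=701, away_pts_count=2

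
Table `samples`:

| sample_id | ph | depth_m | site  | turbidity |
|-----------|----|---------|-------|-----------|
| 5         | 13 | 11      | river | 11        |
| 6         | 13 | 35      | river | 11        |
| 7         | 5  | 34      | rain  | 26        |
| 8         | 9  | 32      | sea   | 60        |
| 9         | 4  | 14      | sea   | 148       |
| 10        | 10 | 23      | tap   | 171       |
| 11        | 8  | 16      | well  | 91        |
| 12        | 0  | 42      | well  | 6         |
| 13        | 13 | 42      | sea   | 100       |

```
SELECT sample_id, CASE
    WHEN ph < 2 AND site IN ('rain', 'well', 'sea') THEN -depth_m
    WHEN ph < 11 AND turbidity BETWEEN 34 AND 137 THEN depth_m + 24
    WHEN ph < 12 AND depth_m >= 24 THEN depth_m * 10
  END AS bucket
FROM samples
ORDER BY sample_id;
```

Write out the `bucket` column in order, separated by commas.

NULL, NULL, 340, 56, NULL, NULL, 40, -42, NULL

sample_id=5: (no match → NULL) → NULL
sample_id=6: (no match → NULL) → NULL
sample_id=7: ph < 12 AND depth_m >= 24 → 340
sample_id=8: ph < 11 AND turbidity BETWEEN 34 AND 137 → 56
sample_id=9: (no match → NULL) → NULL
sample_id=10: (no match → NULL) → NULL
sample_id=11: ph < 11 AND turbidity BETWEEN 34 AND 137 → 40
sample_id=12: ph < 2 AND site IN ('rain', 'well', 'sea') → -42
sample_id=13: (no match → NULL) → NULL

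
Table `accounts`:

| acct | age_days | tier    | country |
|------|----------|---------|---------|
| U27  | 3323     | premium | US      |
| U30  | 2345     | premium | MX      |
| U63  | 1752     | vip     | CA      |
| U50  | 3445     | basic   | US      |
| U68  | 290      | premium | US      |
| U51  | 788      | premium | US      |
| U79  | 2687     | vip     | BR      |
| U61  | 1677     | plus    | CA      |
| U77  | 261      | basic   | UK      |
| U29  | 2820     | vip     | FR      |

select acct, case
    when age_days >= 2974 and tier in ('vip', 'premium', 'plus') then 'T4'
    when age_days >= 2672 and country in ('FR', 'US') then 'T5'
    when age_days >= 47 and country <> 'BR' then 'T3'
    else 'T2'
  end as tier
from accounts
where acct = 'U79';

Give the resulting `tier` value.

acct = U79: age_days=2687, tier=vip, country=BR.
age_days >= 2974 and tier in ('vip', 'premium', 'plus') → false
age_days >= 2672 and country in ('FR', 'US') → false
age_days >= 47 and country <> 'BR' → false
No prior WHEN matched → ELSE → T2

T2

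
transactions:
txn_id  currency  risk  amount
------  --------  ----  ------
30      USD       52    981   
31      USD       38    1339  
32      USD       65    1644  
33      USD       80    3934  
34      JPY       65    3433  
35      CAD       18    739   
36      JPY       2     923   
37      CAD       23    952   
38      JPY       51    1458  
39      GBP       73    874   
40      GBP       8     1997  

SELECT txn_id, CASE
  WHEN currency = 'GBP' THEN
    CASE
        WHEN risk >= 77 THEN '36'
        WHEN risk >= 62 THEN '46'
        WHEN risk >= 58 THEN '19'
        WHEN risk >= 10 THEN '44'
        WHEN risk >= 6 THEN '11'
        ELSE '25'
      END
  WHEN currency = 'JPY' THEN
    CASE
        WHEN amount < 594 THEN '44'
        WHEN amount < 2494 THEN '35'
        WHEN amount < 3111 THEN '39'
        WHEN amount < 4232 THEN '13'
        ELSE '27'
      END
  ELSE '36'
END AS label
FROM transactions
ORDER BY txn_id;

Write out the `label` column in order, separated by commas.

36, 36, 36, 36, 13, 36, 35, 36, 35, 46, 11

txn_id=30: currency='USD' → outer ELSE → 36
txn_id=31: currency='USD' → outer ELSE → 36
txn_id=32: currency='USD' → outer ELSE → 36
txn_id=33: currency='USD' → outer ELSE → 36
txn_id=34: currency='JPY' → inner[amount < 4232] → 13
txn_id=35: currency='CAD' → outer ELSE → 36
txn_id=36: currency='JPY' → inner[amount < 2494] → 35
txn_id=37: currency='CAD' → outer ELSE → 36
txn_id=38: currency='JPY' → inner[amount < 2494] → 35
txn_id=39: currency='GBP' → inner[risk >= 62] → 46
txn_id=40: currency='GBP' → inner[risk >= 6] → 11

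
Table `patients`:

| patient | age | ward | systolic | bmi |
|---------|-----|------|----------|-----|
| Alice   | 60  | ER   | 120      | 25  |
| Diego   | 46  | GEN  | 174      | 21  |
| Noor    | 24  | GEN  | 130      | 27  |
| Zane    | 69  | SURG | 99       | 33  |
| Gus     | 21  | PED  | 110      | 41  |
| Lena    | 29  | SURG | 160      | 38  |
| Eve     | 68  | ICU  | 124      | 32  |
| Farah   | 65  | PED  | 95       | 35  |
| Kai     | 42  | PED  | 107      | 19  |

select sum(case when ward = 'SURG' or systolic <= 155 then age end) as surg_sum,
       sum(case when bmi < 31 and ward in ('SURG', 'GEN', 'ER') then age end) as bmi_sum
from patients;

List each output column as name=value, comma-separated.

surg_sum=378, bmi_sum=130

[surg_sum: ward = 'SURG' or systolic <= 155]
patient=Alice: ✓ → 60
patient=Diego: ✗
patient=Noor: ✓ → 24
patient=Zane: ✓ → 69
patient=Gus: ✓ → 21
patient=Lena: ✓ → 29
patient=Eve: ✓ → 68
patient=Farah: ✓ → 65
patient=Kai: ✓ → 42
surg_sum = 60 + 24 + 69 + 21 + 29 + 68 + 65 + 42 = 378
—
[bmi_sum: bmi < 31 and ward in ('SURG', 'GEN', 'ER')]
patient=Alice: ✓ → 60
patient=Diego: ✓ → 46
patient=Noor: ✓ → 24
patient=Zane: ✗
patient=Gus: ✗
patient=Lena: ✗
patient=Eve: ✗
patient=Farah: ✗
patient=Kai: ✗
bmi_sum = 60 + 46 + 24 = 130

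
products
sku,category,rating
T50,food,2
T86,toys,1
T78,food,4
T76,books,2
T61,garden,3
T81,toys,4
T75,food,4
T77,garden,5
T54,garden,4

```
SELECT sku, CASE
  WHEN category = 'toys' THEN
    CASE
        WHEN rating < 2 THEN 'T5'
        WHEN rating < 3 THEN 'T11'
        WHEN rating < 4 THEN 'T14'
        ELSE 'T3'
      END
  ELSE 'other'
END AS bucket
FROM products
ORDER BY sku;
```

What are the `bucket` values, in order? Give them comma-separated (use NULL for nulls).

other, other, other, other, other, other, other, T3, T5

sku=T50: category='food' → outer ELSE → other
sku=T54: category='garden' → outer ELSE → other
sku=T61: category='garden' → outer ELSE → other
sku=T75: category='food' → outer ELSE → other
sku=T76: category='books' → outer ELSE → other
sku=T77: category='garden' → outer ELSE → other
sku=T78: category='food' → outer ELSE → other
sku=T81: category='toys' → inner[ELSE] → T3
sku=T86: category='toys' → inner[rating < 2] → T5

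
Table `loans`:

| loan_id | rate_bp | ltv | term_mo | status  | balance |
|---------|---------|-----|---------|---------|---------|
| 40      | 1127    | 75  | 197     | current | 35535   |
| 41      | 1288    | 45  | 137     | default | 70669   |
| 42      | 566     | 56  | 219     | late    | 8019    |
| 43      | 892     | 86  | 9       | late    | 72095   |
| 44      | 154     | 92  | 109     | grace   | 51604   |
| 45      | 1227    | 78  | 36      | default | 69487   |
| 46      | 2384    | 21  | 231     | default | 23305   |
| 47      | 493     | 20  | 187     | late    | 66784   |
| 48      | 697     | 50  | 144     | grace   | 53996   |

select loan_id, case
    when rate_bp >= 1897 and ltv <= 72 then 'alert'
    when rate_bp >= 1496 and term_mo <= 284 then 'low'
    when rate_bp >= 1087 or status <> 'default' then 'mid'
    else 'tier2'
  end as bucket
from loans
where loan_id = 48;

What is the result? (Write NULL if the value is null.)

mid

loan_id = 48: rate_bp=697, ltv=50, term_mo=144, status=grace, balance=53996.
rate_bp >= 1897 and ltv <= 72 → false
rate_bp >= 1496 and term_mo <= 284 → false
rate_bp >= 1087 or status <> 'default' → true → mid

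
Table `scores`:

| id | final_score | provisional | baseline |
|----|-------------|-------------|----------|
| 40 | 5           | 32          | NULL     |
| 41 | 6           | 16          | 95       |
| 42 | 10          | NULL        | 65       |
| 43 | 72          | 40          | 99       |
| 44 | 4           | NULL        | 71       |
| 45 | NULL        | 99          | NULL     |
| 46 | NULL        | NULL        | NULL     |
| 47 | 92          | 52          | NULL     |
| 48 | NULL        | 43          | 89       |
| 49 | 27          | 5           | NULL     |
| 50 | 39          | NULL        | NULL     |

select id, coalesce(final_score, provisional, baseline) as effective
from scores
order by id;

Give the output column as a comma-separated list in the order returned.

id=40: final_score=5 → 5
id=41: final_score=6 → 6
id=42: final_score=10 → 10
id=43: final_score=72 → 72
id=44: final_score=4 → 4
id=45: final_score=NULL, provisional=99 → 99
id=46: final_score=NULL, provisional=NULL, baseline=NULL (all NULL) → NULL
id=47: final_score=92 → 92
id=48: final_score=NULL, provisional=43 → 43
id=49: final_score=27 → 27
id=50: final_score=39 → 39

5, 6, 10, 72, 4, 99, NULL, 92, 43, 27, 39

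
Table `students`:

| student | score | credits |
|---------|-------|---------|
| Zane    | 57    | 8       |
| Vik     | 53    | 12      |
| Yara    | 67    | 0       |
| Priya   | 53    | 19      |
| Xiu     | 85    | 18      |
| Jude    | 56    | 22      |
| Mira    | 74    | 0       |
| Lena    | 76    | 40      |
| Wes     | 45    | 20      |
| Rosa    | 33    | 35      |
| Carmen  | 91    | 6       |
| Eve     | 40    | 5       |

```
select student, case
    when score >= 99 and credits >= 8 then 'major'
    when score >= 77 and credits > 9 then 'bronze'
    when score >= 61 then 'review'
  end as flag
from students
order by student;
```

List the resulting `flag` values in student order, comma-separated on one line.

review, NULL, NULL, review, review, NULL, NULL, NULL, NULL, bronze, review, NULL

student=Carmen: score >= 61 → review
student=Eve: (no match → NULL) → NULL
student=Jude: (no match → NULL) → NULL
student=Lena: score >= 61 → review
student=Mira: score >= 61 → review
student=Priya: (no match → NULL) → NULL
student=Rosa: (no match → NULL) → NULL
student=Vik: (no match → NULL) → NULL
student=Wes: (no match → NULL) → NULL
student=Xiu: score >= 77 and credits > 9 → bronze
student=Yara: score >= 61 → review
student=Zane: (no match → NULL) → NULL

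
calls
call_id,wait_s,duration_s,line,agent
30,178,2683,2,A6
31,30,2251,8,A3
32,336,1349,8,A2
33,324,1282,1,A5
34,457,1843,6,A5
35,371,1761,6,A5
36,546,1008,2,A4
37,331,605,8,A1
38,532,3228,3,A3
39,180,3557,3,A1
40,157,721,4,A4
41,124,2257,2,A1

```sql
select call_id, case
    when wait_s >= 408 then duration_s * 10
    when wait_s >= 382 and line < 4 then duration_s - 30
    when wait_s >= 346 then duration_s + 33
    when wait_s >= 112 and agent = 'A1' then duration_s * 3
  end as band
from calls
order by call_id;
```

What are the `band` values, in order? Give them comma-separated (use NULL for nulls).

NULL, NULL, NULL, NULL, 18430, 1794, 10080, 1815, 32280, 10671, NULL, 6771

call_id=30: (no match → NULL) → NULL
call_id=31: (no match → NULL) → NULL
call_id=32: (no match → NULL) → NULL
call_id=33: (no match → NULL) → NULL
call_id=34: wait_s >= 408 → 18430
call_id=35: wait_s >= 346 → 1794
call_id=36: wait_s >= 408 → 10080
call_id=37: wait_s >= 112 and agent = 'A1' → 1815
call_id=38: wait_s >= 408 → 32280
call_id=39: wait_s >= 112 and agent = 'A1' → 10671
call_id=40: (no match → NULL) → NULL
call_id=41: wait_s >= 112 and agent = 'A1' → 6771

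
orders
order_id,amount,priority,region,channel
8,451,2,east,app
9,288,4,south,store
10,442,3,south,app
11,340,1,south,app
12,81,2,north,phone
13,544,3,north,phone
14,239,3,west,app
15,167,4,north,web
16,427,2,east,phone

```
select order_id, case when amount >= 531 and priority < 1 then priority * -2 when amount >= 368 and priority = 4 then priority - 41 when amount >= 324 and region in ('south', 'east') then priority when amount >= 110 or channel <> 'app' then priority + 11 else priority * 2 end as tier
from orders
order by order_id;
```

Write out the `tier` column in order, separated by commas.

2, 15, 3, 1, 13, 14, 14, 15, 2

order_id=8: amount >= 324 and region in ('south', 'east') → 2
order_id=9: amount >= 110 or channel <> 'app' → 15
order_id=10: amount >= 324 and region in ('south', 'east') → 3
order_id=11: amount >= 324 and region in ('south', 'east') → 1
order_id=12: amount >= 110 or channel <> 'app' → 13
order_id=13: amount >= 110 or channel <> 'app' → 14
order_id=14: amount >= 110 or channel <> 'app' → 14
order_id=15: amount >= 110 or channel <> 'app' → 15
order_id=16: amount >= 324 and region in ('south', 'east') → 2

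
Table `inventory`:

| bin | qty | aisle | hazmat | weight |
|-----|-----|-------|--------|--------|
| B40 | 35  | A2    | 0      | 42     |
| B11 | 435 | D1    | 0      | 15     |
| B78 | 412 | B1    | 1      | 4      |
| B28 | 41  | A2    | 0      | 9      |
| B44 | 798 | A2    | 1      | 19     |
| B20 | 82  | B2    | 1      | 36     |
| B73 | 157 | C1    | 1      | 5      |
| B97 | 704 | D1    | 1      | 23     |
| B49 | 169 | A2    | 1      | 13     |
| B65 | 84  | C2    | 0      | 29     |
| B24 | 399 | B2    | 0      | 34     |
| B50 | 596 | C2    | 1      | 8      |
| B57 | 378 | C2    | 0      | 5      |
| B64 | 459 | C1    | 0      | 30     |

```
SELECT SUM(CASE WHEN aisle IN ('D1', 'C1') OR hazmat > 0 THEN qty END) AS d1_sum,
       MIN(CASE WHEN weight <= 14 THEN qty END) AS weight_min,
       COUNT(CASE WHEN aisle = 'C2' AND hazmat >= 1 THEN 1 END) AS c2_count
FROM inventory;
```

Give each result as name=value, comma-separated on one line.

[d1_sum: aisle IN ('D1', 'C1') OR hazmat > 0]
bin=B40: ✗
bin=B11: ✓ → 435
bin=B78: ✓ → 412
bin=B28: ✗
bin=B44: ✓ → 798
bin=B20: ✓ → 82
bin=B73: ✓ → 157
bin=B97: ✓ → 704
bin=B49: ✓ → 169
bin=B65: ✗
bin=B24: ✗
bin=B50: ✓ → 596
bin=B57: ✗
bin=B64: ✓ → 459
d1_sum = 435 + 412 + 798 + 82 + 157 + 704 + 169 + 596 + 459 = 3812
—
[weight_min: weight <= 14]
bin=B40: ✗
bin=B11: ✗
bin=B78: ✓ → 412
bin=B28: ✓ → 41
bin=B44: ✗
bin=B20: ✗
bin=B73: ✓ → 157
bin=B97: ✗
bin=B49: ✓ → 169
bin=B65: ✗
bin=B24: ✗
bin=B50: ✓ → 596
bin=B57: ✓ → 378
bin=B64: ✗
weight_min = MIN(412, 41, 157, 169, 596, 378) = 41
—
[c2_count: aisle = 'C2' AND hazmat >= 1]
bin=B40: ✗
bin=B11: ✗
bin=B78: ✗
bin=B28: ✗
bin=B44: ✗
bin=B20: ✗
bin=B73: ✗
bin=B97: ✗
bin=B49: ✗
bin=B65: ✗
bin=B24: ✗
bin=B50: ✓ → 1
bin=B57: ✗
bin=B64: ✗
c2_count = COUNT(1) = 1

d1_sum=3812, weight_min=41, c2_count=1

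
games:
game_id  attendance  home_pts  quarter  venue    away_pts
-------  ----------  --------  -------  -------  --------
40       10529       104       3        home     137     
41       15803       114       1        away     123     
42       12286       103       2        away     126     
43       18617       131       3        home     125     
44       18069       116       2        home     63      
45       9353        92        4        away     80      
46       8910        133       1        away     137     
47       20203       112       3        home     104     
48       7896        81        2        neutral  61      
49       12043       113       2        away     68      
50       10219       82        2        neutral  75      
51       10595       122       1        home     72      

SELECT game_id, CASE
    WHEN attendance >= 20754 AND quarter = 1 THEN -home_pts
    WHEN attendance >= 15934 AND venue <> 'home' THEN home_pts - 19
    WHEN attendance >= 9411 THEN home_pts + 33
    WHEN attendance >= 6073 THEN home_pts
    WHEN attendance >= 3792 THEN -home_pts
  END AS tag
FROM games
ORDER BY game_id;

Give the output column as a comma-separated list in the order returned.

137, 147, 136, 164, 149, 92, 133, 145, 81, 146, 115, 155

game_id=40: attendance >= 9411 → 137
game_id=41: attendance >= 9411 → 147
game_id=42: attendance >= 9411 → 136
game_id=43: attendance >= 9411 → 164
game_id=44: attendance >= 9411 → 149
game_id=45: attendance >= 6073 → 92
game_id=46: attendance >= 6073 → 133
game_id=47: attendance >= 9411 → 145
game_id=48: attendance >= 6073 → 81
game_id=49: attendance >= 9411 → 146
game_id=50: attendance >= 9411 → 115
game_id=51: attendance >= 9411 → 155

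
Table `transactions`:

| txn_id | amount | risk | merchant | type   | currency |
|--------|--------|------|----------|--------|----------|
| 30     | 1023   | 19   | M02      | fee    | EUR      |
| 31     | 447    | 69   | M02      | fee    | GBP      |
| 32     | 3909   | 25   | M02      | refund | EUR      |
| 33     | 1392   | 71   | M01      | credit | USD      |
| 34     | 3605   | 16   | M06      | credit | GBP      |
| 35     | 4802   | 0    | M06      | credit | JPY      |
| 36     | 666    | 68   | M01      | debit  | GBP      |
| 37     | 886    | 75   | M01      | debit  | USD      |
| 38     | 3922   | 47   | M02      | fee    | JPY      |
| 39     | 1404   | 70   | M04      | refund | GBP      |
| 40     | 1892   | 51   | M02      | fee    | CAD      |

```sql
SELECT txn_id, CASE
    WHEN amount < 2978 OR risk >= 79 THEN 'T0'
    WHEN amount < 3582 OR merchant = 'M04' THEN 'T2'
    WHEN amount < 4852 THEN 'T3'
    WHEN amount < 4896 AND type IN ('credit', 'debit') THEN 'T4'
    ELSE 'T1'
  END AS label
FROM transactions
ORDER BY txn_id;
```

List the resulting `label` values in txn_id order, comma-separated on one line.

txn_id=30: amount < 2978 OR risk >= 79 → T0
txn_id=31: amount < 2978 OR risk >= 79 → T0
txn_id=32: amount < 4852 → T3
txn_id=33: amount < 2978 OR risk >= 79 → T0
txn_id=34: amount < 4852 → T3
txn_id=35: amount < 4852 → T3
txn_id=36: amount < 2978 OR risk >= 79 → T0
txn_id=37: amount < 2978 OR risk >= 79 → T0
txn_id=38: amount < 4852 → T3
txn_id=39: amount < 2978 OR risk >= 79 → T0
txn_id=40: amount < 2978 OR risk >= 79 → T0

T0, T0, T3, T0, T3, T3, T0, T0, T3, T0, T0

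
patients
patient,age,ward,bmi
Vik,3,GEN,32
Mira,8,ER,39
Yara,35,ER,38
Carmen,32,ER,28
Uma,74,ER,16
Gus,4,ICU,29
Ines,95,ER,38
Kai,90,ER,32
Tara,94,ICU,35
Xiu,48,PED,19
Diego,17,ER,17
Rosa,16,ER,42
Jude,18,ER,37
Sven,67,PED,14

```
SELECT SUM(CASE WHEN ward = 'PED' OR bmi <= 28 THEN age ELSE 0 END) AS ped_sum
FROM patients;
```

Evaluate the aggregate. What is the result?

patient=Vik: ✗
patient=Mira: ✗
patient=Yara: ✗
patient=Carmen: ✓ → 32
patient=Uma: ✓ → 74
patient=Gus: ✗
patient=Ines: ✗
patient=Kai: ✗
patient=Tara: ✗
patient=Xiu: ✓ → 48
patient=Diego: ✓ → 17
patient=Rosa: ✗
patient=Jude: ✗
patient=Sven: ✓ → 67
ped_sum = 32 + 74 + 48 + 17 + 67 = 238

238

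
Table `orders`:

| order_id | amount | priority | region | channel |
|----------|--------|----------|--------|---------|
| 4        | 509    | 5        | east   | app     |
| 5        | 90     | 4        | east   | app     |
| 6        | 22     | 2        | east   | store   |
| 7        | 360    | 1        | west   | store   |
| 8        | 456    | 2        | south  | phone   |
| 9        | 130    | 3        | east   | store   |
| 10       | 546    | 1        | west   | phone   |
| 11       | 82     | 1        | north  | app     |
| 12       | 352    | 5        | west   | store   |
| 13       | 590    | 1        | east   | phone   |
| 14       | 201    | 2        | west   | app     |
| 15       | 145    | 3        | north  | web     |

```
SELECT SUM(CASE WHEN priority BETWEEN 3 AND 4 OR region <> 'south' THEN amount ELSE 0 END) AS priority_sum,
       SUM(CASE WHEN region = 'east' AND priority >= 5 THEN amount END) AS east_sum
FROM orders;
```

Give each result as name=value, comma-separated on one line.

[priority_sum: priority BETWEEN 3 AND 4 OR region <> 'south']
order_id=4: ✓ → 509
order_id=5: ✓ → 90
order_id=6: ✓ → 22
order_id=7: ✓ → 360
order_id=8: ✗
order_id=9: ✓ → 130
order_id=10: ✓ → 546
order_id=11: ✓ → 82
order_id=12: ✓ → 352
order_id=13: ✓ → 590
order_id=14: ✓ → 201
order_id=15: ✓ → 145
priority_sum = 509 + 90 + 22 + 360 + 130 + 546 + 82 + 352 + 590 + 201 + 145 = 3027
—
[east_sum: region = 'east' AND priority >= 5]
order_id=4: ✓ → 509
order_id=5: ✗
order_id=6: ✗
order_id=7: ✗
order_id=8: ✗
order_id=9: ✗
order_id=10: ✗
order_id=11: ✗
order_id=12: ✗
order_id=13: ✗
order_id=14: ✗
order_id=15: ✗
east_sum = 509

priority_sum=3027, east_sum=509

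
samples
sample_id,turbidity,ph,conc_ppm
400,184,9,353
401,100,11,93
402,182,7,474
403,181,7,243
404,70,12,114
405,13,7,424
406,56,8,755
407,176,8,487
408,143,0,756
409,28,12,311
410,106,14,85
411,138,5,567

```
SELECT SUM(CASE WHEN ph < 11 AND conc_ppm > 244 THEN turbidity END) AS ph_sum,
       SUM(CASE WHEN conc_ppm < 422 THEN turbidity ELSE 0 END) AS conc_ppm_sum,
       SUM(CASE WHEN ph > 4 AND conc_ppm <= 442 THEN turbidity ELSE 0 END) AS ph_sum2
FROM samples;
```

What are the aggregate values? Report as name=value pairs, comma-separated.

[ph_sum: ph < 11 AND conc_ppm > 244]
sample_id=400: ✓ → 184
sample_id=401: ✗
sample_id=402: ✓ → 182
sample_id=403: ✗
sample_id=404: ✗
sample_id=405: ✓ → 13
sample_id=406: ✓ → 56
sample_id=407: ✓ → 176
sample_id=408: ✓ → 143
sample_id=409: ✗
sample_id=410: ✗
sample_id=411: ✓ → 138
ph_sum = 184 + 182 + 13 + 56 + 176 + 143 + 138 = 892
—
[conc_ppm_sum: conc_ppm < 422]
sample_id=400: ✓ → 184
sample_id=401: ✓ → 100
sample_id=402: ✗
sample_id=403: ✓ → 181
sample_id=404: ✓ → 70
sample_id=405: ✗
sample_id=406: ✗
sample_id=407: ✗
sample_id=408: ✗
sample_id=409: ✓ → 28
sample_id=410: ✓ → 106
sample_id=411: ✗
conc_ppm_sum = 184 + 100 + 181 + 70 + 28 + 106 = 669
—
[ph_sum2: ph > 4 AND conc_ppm <= 442]
sample_id=400: ✓ → 184
sample_id=401: ✓ → 100
sample_id=402: ✗
sample_id=403: ✓ → 181
sample_id=404: ✓ → 70
sample_id=405: ✓ → 13
sample_id=406: ✗
sample_id=407: ✗
sample_id=408: ✗
sample_id=409: ✓ → 28
sample_id=410: ✓ → 106
sample_id=411: ✗
ph_sum2 = 184 + 100 + 181 + 70 + 13 + 28 + 106 = 682

ph_sum=892, conc_ppm_sum=669, ph_sum2=682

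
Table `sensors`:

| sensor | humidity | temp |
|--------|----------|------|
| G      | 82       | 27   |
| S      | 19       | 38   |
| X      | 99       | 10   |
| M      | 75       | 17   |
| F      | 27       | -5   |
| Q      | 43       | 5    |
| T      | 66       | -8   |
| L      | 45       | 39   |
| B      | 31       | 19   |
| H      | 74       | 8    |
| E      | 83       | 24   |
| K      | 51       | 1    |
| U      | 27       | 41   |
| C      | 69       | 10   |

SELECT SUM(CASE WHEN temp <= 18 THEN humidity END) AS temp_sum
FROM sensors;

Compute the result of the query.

504

sensor=G: ✗
sensor=S: ✗
sensor=X: ✓ → 99
sensor=M: ✓ → 75
sensor=F: ✓ → 27
sensor=Q: ✓ → 43
sensor=T: ✓ → 66
sensor=L: ✗
sensor=B: ✗
sensor=H: ✓ → 74
sensor=E: ✗
sensor=K: ✓ → 51
sensor=U: ✗
sensor=C: ✓ → 69
temp_sum = 99 + 75 + 27 + 43 + 66 + 74 + 51 + 69 = 504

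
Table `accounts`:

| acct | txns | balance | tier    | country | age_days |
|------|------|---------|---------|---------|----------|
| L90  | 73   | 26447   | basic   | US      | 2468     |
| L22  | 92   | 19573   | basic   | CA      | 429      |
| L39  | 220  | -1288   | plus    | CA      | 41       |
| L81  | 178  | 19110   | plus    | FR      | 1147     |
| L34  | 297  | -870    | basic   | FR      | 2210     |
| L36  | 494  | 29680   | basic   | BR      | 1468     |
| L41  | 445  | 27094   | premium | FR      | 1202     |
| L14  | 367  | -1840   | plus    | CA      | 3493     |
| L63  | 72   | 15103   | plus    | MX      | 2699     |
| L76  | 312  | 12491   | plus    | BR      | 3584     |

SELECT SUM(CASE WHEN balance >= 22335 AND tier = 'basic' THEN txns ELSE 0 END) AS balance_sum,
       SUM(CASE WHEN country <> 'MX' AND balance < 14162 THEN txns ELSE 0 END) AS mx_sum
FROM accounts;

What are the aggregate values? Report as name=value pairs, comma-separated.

balance_sum=567, mx_sum=1196

[balance_sum: balance >= 22335 AND tier = 'basic']
acct=L90: ✓ → 73
acct=L22: ✗
acct=L39: ✗
acct=L81: ✗
acct=L34: ✗
acct=L36: ✓ → 494
acct=L41: ✗
acct=L14: ✗
acct=L63: ✗
acct=L76: ✗
balance_sum = 73 + 494 = 567
—
[mx_sum: country <> 'MX' AND balance < 14162]
acct=L90: ✗
acct=L22: ✗
acct=L39: ✓ → 220
acct=L81: ✗
acct=L34: ✓ → 297
acct=L36: ✗
acct=L41: ✗
acct=L14: ✓ → 367
acct=L63: ✗
acct=L76: ✓ → 312
mx_sum = 220 + 297 + 367 + 312 = 1196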